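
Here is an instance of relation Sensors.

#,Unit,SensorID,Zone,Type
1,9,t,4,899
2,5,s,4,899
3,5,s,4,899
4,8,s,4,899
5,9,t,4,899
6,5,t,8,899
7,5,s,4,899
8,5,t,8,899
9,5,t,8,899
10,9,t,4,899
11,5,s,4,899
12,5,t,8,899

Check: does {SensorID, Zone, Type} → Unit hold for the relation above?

(SensorID=t, Zone=4, Type=899): rows 1, 5, 10 → Unit = 9, 9, 9 ✓
(SensorID=s, Zone=4, Type=899): rows 2, 3, 4, 7, 11 → Unit takes values {5, 8} — violation
(SensorID=t, Zone=8, Type=899): rows 6, 8, 9, 12 → Unit = 5, 5, 5, 5 ✓
Two rows agree on {SensorID, Zone, Type} but differ on Unit, so {SensorID, Zone, Type} → Unit does not hold.

No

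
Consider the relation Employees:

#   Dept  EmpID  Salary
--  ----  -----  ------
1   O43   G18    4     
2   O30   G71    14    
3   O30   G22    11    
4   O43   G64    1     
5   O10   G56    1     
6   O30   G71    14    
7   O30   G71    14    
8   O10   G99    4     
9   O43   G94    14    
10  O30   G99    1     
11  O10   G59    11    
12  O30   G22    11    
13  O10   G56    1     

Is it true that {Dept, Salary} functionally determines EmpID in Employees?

Yes

(Dept=O43, Salary=4): row 1 → EmpID = G18 ✓
(Dept=O30, Salary=14): rows 2, 6, 7 → EmpID = G71, G71, G71 ✓
(Dept=O30, Salary=11): rows 3, 12 → EmpID = G22, G22 ✓
(Dept=O43, Salary=1): row 4 → EmpID = G64 ✓
(Dept=O10, Salary=1): rows 5, 13 → EmpID = G56, G56 ✓
(Dept=O10, Salary=4): row 8 → EmpID = G99 ✓
(Dept=O43, Salary=14): row 9 → EmpID = G94 ✓
(Dept=O30, Salary=1): row 10 → EmpID = G99 ✓
(Dept=O10, Salary=11): row 11 → EmpID = G59 ✓
Every {Dept, Salary} value is associated with a single EmpID value, so {Dept, Salary} → EmpID holds.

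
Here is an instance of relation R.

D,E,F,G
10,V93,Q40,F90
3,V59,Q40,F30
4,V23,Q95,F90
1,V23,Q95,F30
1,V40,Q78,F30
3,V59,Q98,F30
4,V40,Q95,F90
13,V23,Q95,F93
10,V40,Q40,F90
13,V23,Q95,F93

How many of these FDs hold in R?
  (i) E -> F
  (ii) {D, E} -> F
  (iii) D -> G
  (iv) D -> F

1

(i) E -> F: E=V59: 2 rows → F takes values {Q40, Q98} — violation; E=V40: 3 rows → F takes values {Q78, Q95, Q40} — violation — fails.
(ii) {D, E} -> F: (D=3, E=V59): 2 rows → F takes values {Q40, Q98} — violation — fails.
(iii) D -> G: every LHS value maps to a single RHS value — holds.
(iv) D -> F: D=3: 2 rows → F takes values {Q40, Q98} — violation; D=1: 2 rows → F takes values {Q95, Q78} — violation — fails.
1 of the 4 dependencies holds.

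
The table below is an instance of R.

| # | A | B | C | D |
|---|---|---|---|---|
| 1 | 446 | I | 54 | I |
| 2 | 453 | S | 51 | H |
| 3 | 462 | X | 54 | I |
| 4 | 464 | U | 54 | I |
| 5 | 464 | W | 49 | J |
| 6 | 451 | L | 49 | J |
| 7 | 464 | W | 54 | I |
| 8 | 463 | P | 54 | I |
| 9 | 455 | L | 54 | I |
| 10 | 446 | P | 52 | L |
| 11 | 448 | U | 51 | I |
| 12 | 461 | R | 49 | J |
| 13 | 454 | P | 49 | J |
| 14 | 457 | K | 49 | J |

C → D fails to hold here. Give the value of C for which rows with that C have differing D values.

C=54: rows 1, 3, 4, 7, 8, 9 → D = I, I, I, I, I, I ✓
C=51: rows 2, 11 → D takes values {H, I} — violation
C=49: rows 5, 6, 12, 13, 14 → D = J, J, J, J, J ✓
C=52: row 10 → D = L ✓
The only C value with inconsistent D is C=51.

51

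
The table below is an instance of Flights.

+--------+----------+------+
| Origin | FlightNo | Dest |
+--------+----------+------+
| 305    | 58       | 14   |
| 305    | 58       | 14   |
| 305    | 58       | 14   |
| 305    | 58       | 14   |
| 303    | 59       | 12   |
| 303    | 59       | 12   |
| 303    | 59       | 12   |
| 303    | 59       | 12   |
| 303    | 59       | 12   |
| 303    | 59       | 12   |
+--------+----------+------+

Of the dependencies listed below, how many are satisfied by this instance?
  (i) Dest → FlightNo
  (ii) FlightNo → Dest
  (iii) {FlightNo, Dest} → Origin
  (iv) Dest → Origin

4

(i) Dest → FlightNo: every LHS value maps to a single RHS value — holds.
(ii) FlightNo → Dest: every LHS value maps to a single RHS value — holds.
(iii) {FlightNo, Dest} → Origin: every LHS value maps to a single RHS value — holds.
(iv) Dest → Origin: every LHS value maps to a single RHS value — holds.
4 of the 4 dependencies hold.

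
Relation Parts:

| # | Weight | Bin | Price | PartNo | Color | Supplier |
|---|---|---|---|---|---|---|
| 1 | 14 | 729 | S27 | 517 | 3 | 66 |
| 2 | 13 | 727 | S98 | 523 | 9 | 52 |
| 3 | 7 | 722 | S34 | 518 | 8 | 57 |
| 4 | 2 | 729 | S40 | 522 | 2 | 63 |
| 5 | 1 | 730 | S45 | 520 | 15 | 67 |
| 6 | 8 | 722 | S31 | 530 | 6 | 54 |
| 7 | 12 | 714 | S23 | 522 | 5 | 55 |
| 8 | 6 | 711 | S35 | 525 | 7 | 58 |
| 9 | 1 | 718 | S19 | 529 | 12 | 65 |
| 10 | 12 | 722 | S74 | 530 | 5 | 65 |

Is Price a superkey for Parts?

Yes

All 10 rows have distinct Price values, so Price → (all attributes) holds and Price is a superkey.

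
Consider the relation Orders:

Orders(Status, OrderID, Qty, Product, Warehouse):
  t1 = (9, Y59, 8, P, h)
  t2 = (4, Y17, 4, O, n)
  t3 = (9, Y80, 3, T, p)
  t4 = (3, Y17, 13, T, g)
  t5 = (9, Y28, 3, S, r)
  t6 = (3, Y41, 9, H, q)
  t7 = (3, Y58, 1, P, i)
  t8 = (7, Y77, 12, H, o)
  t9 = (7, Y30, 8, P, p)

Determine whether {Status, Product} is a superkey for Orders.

Yes

All 9 rows have distinct {Status, Product} values, so {Status, Product} → (all attributes) holds and {Status, Product} is a superkey.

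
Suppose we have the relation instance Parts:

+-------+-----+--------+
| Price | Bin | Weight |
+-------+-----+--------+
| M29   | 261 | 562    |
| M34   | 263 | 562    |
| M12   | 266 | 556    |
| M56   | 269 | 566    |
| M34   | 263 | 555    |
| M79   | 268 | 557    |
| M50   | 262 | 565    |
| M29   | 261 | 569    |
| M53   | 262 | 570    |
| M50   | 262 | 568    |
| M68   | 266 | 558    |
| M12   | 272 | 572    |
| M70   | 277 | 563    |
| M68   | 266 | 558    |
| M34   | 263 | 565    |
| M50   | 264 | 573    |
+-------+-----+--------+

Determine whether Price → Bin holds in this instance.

Price=M29: 2 rows → Bin = 261, 261 ✓
Price=M34: 3 rows → Bin = 263, 263, 263 ✓
Price=M12: 2 rows → Bin takes values {266, 272} — violation
Price=M56: 1 row → Bin = 269 ✓
Price=M79: 1 row → Bin = 268 ✓
Price=M50: 3 rows → Bin takes values {262, 264} — violation
Price=M53: 1 row → Bin = 262 ✓
Price=M68: 2 rows → Bin = 266, 266 ✓
Price=M70: 1 row → Bin = 277 ✓
Two rows agree on Price but differ on Bin, so Price → Bin does not hold.

No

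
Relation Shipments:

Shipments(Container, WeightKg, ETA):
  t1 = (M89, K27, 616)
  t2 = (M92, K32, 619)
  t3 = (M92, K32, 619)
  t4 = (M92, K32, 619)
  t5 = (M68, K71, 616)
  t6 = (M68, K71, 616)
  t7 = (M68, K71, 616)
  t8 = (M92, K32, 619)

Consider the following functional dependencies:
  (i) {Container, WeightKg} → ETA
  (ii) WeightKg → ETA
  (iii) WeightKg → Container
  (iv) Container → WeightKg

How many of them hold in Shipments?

(i) {Container, WeightKg} → ETA: every LHS value maps to a single RHS value — holds.
(ii) WeightKg → ETA: every LHS value maps to a single RHS value — holds.
(iii) WeightKg → Container: every LHS value maps to a single RHS value — holds.
(iv) Container → WeightKg: every LHS value maps to a single RHS value — holds.
4 of the 4 dependencies hold.

4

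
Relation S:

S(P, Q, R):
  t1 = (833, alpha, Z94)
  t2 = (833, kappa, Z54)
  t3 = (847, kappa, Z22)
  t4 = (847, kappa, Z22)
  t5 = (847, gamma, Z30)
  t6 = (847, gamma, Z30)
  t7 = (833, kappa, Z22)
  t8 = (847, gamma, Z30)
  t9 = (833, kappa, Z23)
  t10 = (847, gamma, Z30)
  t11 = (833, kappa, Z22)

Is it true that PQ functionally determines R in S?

(P=833, Q=alpha): row 1 → R = Z94 ✓
(P=833, Q=kappa): rows 2, 7, 9, 11 → R takes values {Z54, Z22, Z23} — violation
(P=847, Q=kappa): rows 3, 4 → R = Z22, Z22 ✓
(P=847, Q=gamma): rows 5, 6, 8, 10 → R = Z30, Z30, Z30, Z30 ✓
Two rows agree on PQ but differ on R, so PQ → R does not hold.

No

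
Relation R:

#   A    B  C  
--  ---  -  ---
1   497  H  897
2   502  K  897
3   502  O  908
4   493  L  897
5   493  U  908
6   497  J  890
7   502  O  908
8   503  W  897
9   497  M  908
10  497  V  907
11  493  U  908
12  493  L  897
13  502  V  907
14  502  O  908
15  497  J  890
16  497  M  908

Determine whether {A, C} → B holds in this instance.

(A=497, C=897): row 1 → B = H ✓
(A=502, C=897): row 2 → B = K ✓
(A=502, C=908): rows 3, 7, 14 → B = O, O, O ✓
(A=493, C=897): rows 4, 12 → B = L, L ✓
(A=493, C=908): rows 5, 11 → B = U, U ✓
(A=497, C=890): rows 6, 15 → B = J, J ✓
(A=503, C=897): row 8 → B = W ✓
(A=497, C=908): rows 9, 16 → B = M, M ✓
(A=497, C=907): row 10 → B = V ✓
(A=502, C=907): row 13 → B = V ✓
Every {A, C} value is associated with a single B value, so {A, C} → B holds.

Yes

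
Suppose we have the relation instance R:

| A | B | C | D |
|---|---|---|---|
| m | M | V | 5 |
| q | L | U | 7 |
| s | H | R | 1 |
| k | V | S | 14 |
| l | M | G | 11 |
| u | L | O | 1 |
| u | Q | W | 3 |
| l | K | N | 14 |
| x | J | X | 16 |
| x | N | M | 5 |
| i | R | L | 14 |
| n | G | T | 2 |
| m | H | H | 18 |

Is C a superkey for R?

All 13 rows have distinct C values, so C → (all attributes) holds and C is a superkey.

Yes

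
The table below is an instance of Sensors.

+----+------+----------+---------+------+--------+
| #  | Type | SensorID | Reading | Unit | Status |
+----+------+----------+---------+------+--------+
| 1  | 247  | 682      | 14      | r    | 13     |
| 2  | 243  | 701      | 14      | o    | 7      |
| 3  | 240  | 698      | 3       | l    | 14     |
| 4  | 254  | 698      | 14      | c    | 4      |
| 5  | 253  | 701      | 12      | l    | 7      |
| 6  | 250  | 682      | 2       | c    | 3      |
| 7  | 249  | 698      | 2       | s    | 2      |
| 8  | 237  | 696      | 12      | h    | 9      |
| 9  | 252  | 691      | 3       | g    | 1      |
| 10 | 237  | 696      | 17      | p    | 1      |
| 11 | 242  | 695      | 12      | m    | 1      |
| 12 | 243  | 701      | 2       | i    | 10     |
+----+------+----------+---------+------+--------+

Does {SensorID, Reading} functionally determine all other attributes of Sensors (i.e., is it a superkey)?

All 12 rows have distinct {SensorID, Reading} values, so {SensorID, Reading} → (all attributes) holds and {SensorID, Reading} is a superkey.

Yes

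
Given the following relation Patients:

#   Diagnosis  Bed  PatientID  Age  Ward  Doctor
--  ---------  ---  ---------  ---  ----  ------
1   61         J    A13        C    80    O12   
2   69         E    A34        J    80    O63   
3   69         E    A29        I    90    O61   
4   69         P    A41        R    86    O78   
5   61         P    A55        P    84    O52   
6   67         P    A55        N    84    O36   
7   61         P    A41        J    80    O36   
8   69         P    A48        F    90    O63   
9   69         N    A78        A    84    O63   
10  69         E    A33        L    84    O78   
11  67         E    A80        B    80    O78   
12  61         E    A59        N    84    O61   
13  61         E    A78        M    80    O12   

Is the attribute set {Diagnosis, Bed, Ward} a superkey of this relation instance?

Yes

All 13 rows have distinct {Diagnosis, Bed, Ward} values, so {Diagnosis, Bed, Ward} → (all attributes) holds and {Diagnosis, Bed, Ward} is a superkey.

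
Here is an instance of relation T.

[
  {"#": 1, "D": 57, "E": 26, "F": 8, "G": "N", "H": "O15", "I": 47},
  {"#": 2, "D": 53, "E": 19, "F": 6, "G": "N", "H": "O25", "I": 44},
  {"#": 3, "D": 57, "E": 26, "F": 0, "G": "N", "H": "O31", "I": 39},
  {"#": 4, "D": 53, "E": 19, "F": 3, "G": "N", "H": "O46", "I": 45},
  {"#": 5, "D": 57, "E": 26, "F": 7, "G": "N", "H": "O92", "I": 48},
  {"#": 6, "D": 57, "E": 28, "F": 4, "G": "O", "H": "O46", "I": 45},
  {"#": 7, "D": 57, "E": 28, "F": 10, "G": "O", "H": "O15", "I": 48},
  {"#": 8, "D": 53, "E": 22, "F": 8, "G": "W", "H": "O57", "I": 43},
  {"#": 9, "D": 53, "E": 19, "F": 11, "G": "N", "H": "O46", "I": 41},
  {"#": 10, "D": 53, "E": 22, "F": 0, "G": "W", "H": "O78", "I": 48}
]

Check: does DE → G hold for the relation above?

(D=57, E=26): rows 1, 3, 5 → G = N, N, N ✓
(D=53, E=19): rows 2, 4, 9 → G = N, N, N ✓
(D=57, E=28): rows 6, 7 → G = O, O ✓
(D=53, E=22): rows 8, 10 → G = W, W ✓
Every DE value is associated with a single G value, so DE → G holds.

Yes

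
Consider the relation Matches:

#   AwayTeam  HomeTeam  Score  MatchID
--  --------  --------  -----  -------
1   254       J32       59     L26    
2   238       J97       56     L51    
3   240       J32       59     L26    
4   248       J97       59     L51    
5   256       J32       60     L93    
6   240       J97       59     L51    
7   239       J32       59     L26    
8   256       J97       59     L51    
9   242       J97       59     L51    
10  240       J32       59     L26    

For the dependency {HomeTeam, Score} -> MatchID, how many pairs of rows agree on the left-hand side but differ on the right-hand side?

(HomeTeam=J32, Score=59): all 4 rows agree on MatchID — 0 pairs.
(HomeTeam=J97, Score=59): all 4 rows agree on MatchID — 0 pairs.

0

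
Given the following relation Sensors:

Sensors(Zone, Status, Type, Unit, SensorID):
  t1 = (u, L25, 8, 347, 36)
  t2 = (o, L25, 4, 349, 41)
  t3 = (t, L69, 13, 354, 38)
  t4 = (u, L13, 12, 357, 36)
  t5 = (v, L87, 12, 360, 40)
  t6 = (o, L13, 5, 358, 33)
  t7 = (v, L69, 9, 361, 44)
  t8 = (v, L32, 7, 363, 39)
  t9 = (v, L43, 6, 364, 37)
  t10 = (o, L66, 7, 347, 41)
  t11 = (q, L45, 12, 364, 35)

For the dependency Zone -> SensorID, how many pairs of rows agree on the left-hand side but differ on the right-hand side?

Zone=u: all 2 rows agree on SensorID — 0 pairs.
Zone=o: violating pairs (2,6), (6,10) — 2 pairs.
Zone=v: violating pairs (5,7), (5,8), (5,9), (7,8), (7,9), (8,9) — 6 pairs.

8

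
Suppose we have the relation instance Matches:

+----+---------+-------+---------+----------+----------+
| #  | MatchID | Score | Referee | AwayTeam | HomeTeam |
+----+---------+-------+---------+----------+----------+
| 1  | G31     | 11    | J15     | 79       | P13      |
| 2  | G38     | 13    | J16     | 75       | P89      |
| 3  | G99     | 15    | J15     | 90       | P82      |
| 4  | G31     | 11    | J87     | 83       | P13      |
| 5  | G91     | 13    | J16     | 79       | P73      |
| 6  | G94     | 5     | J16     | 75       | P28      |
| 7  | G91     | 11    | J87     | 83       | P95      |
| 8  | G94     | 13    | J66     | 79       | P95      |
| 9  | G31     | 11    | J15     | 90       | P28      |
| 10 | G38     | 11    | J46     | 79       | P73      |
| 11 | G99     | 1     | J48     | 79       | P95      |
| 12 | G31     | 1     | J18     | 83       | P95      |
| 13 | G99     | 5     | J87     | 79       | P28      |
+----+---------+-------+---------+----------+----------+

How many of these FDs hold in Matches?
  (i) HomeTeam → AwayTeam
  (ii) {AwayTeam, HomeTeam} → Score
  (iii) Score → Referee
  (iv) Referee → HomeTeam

(i) HomeTeam → AwayTeam: HomeTeam=P13: rows 1, 4 → AwayTeam takes values {79, 83} — violation; HomeTeam=P28: rows 6, 9, 13 → AwayTeam takes values {75, 90, 79} — violation; HomeTeam=P95: rows 7, 8, 11, 12 → AwayTeam takes values {83, 79} — violation — fails.
(ii) {AwayTeam, HomeTeam} → Score: (AwayTeam=79, HomeTeam=P73): rows 5, 10 → Score takes values {13, 11} — violation; (AwayTeam=83, HomeTeam=P95): rows 7, 12 → Score takes values {11, 1} — violation; (AwayTeam=79, HomeTeam=P95): rows 8, 11 → Score takes values {13, 1} — violation — fails.
(iii) Score → Referee: Score=11: rows 1, 4, 7, 9, 10 → Referee takes values {J15, J87, J46} — violation; Score=13: rows 2, 5, 8 → Referee takes values {J16, J66} — violation; Score=5: rows 6, 13 → Referee takes values {J16, J87} — violation; Score=1: rows 11, 12 → Referee takes values {J48, J18} — violation — fails.
(iv) Referee → HomeTeam: Referee=J15: rows 1, 3, 9 → HomeTeam takes values {P13, P82, P28} — violation; Referee=J16: rows 2, 5, 6 → HomeTeam takes values {P89, P73, P28} — violation; Referee=J87: rows 4, 7, 13 → HomeTeam takes values {P13, P95, P28} — violation — fails.
None of the 4 dependencies hold.

0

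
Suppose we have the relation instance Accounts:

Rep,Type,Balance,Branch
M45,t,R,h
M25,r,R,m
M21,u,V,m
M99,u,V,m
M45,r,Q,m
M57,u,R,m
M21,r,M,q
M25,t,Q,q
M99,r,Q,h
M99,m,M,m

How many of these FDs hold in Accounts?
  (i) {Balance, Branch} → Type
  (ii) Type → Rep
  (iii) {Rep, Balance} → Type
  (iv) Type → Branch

1

(i) {Balance, Branch} → Type: (Balance=R, Branch=m): 2 rows → Type takes values {r, u} — violation — fails.
(ii) Type → Rep: Type=t: 2 rows → Rep takes values {M45, M25} — violation; Type=r: 4 rows → Rep takes values {M25, M45, M21, M99} — violation; Type=u: 3 rows → Rep takes values {M21, M99, M57} — violation — fails.
(iii) {Rep, Balance} → Type: every LHS value maps to a single RHS value — holds.
(iv) Type → Branch: Type=t: 2 rows → Branch takes values {h, q} — violation; Type=r: 4 rows → Branch takes values {m, q, h} — violation — fails.
1 of the 4 dependencies holds.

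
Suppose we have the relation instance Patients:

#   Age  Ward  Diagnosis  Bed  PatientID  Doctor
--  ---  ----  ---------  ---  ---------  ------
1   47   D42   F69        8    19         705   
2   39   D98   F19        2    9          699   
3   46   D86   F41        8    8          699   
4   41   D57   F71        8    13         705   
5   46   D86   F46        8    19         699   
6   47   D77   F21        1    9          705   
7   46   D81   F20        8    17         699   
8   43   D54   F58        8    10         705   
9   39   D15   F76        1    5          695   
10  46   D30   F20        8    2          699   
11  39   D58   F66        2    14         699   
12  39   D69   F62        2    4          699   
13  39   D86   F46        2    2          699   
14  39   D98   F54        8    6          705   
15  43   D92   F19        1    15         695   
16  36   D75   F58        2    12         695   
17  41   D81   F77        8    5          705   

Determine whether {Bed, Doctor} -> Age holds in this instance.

(Bed=8, Doctor=705): rows 1, 4, 8, 14, 17 → Age takes values {47, 41, 43, 39} — violation
(Bed=2, Doctor=699): rows 2, 11, 12, 13 → Age = 39, 39, 39, 39 ✓
(Bed=8, Doctor=699): rows 3, 5, 7, 10 → Age = 46, 46, 46, 46 ✓
(Bed=1, Doctor=705): row 6 → Age = 47 ✓
(Bed=1, Doctor=695): rows 9, 15 → Age takes values {39, 43} — violation
(Bed=2, Doctor=695): row 16 → Age = 36 ✓
Two rows agree on {Bed, Doctor} but differ on Age, so {Bed, Doctor} -> Age does not hold.

No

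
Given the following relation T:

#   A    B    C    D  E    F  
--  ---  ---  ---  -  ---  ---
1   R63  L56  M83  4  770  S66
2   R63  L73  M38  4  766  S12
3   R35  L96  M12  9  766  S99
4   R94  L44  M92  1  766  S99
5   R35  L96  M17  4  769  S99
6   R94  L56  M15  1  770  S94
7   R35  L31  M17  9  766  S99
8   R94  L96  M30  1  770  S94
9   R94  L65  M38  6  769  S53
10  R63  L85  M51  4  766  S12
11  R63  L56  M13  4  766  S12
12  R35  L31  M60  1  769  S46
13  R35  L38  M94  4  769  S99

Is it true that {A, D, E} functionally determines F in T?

Yes

(A=R63, D=4, E=770): row 1 → F = S66 ✓
(A=R63, D=4, E=766): rows 2, 10, 11 → F = S12, S12, S12 ✓
(A=R35, D=9, E=766): rows 3, 7 → F = S99, S99 ✓
(A=R94, D=1, E=766): row 4 → F = S99 ✓
(A=R35, D=4, E=769): rows 5, 13 → F = S99, S99 ✓
(A=R94, D=1, E=770): rows 6, 8 → F = S94, S94 ✓
(A=R94, D=6, E=769): row 9 → F = S53 ✓
(A=R35, D=1, E=769): row 12 → F = S46 ✓
Every {A, D, E} value is associated with a single F value, so {A, D, E} → F holds.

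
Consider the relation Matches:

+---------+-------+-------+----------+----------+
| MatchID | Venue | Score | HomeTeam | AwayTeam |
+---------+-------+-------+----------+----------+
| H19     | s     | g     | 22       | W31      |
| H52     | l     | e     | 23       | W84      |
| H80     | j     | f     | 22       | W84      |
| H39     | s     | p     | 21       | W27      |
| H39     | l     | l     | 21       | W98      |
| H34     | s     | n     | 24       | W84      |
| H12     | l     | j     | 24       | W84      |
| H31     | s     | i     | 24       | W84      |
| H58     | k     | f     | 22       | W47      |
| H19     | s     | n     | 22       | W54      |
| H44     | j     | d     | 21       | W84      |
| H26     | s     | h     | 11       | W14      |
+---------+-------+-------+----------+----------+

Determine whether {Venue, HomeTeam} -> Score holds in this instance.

No

(Venue=s, HomeTeam=22): 2 rows → Score takes values {g, n} — violation
(Venue=l, HomeTeam=23): 1 row → Score = e ✓
(Venue=j, HomeTeam=22): 1 row → Score = f ✓
(Venue=s, HomeTeam=21): 1 row → Score = p ✓
(Venue=l, HomeTeam=21): 1 row → Score = l ✓
(Venue=s, HomeTeam=24): 2 rows → Score takes values {n, i} — violation
(Venue=l, HomeTeam=24): 1 row → Score = j ✓
(Venue=k, HomeTeam=22): 1 row → Score = f ✓
(Venue=j, HomeTeam=21): 1 row → Score = d ✓
(Venue=s, HomeTeam=11): 1 row → Score = h ✓
Two rows agree on {Venue, HomeTeam} but differ on Score, so {Venue, HomeTeam} -> Score does not hold.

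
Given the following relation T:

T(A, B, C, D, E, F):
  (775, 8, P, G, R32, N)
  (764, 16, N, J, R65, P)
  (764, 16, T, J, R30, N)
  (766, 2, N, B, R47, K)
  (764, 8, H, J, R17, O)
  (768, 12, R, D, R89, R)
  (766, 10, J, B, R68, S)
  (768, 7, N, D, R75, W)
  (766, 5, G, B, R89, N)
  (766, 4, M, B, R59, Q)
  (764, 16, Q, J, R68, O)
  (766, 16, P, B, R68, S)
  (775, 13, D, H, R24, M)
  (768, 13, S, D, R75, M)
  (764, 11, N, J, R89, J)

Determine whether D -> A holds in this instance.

D=G: 1 row → A = 775 ✓
D=J: 5 rows → A = 764, 764, 764, 764, 764 ✓
D=B: 5 rows → A = 766, 766, 766, 766, 766 ✓
D=D: 3 rows → A = 768, 768, 768 ✓
D=H: 1 row → A = 775 ✓
Every D value is associated with a single A value, so D -> A holds.

Yes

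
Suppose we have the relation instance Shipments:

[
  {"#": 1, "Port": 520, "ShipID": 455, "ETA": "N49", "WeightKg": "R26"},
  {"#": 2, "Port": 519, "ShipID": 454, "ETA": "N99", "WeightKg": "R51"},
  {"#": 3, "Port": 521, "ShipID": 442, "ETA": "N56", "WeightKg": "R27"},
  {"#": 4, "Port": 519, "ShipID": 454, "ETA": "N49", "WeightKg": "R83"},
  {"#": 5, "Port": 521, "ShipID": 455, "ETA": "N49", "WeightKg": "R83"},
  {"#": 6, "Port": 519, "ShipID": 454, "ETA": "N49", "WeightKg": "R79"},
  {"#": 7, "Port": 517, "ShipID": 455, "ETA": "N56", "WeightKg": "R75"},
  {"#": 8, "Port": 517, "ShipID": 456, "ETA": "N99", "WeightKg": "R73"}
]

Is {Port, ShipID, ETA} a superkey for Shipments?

No

Rows 4 and 6 have the same {Port, ShipID, ETA} value (Port=519, ShipID=454, ETA=N49) but are distinct tuples, so {Port, ShipID, ETA} does not determine every attribute — not a superkey.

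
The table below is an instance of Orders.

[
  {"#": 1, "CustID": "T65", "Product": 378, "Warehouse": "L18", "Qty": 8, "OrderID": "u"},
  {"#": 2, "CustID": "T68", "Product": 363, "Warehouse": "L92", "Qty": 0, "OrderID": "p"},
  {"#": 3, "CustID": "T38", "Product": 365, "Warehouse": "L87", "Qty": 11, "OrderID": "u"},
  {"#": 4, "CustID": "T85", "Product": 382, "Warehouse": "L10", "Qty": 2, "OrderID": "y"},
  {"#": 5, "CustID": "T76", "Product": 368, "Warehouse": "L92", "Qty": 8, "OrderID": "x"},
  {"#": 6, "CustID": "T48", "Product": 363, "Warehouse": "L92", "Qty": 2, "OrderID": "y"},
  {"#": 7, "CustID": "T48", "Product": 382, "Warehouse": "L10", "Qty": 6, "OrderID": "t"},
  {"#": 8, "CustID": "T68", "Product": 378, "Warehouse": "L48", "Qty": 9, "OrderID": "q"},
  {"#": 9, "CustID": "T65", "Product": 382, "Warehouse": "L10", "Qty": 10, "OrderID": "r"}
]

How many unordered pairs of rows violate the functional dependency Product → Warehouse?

1

Product=378: violating pairs (1,8) — 1 pair.
Product=363: all 2 rows agree on Warehouse — 0 pairs.
Product=382: all 3 rows agree on Warehouse — 0 pairs.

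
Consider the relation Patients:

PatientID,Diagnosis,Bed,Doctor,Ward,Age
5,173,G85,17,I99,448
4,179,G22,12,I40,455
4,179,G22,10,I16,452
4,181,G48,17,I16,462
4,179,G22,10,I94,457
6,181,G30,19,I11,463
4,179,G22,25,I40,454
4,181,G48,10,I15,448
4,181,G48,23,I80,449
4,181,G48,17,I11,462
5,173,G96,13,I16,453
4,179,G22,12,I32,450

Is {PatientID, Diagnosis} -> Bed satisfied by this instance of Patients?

No

(PatientID=5, Diagnosis=173): 2 rows → Bed takes values {G85, G96} — violation
(PatientID=4, Diagnosis=179): 5 rows → Bed = G22, G22, G22, G22, G22 ✓
(PatientID=4, Diagnosis=181): 4 rows → Bed = G48, G48, G48, G48 ✓
(PatientID=6, Diagnosis=181): 1 row → Bed = G30 ✓
Two rows agree on {PatientID, Diagnosis} but differ on Bed, so {PatientID, Diagnosis} -> Bed does not hold.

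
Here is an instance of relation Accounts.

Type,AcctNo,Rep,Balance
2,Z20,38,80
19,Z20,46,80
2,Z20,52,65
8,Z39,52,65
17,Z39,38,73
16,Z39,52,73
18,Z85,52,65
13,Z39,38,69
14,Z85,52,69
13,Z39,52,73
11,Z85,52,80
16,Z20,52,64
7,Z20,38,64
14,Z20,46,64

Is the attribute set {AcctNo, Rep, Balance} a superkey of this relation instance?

Two distinct rows share (AcctNo=Z39, Rep=52, Balance=73), so {AcctNo, Rep, Balance} does not determine every attribute — not a superkey.

No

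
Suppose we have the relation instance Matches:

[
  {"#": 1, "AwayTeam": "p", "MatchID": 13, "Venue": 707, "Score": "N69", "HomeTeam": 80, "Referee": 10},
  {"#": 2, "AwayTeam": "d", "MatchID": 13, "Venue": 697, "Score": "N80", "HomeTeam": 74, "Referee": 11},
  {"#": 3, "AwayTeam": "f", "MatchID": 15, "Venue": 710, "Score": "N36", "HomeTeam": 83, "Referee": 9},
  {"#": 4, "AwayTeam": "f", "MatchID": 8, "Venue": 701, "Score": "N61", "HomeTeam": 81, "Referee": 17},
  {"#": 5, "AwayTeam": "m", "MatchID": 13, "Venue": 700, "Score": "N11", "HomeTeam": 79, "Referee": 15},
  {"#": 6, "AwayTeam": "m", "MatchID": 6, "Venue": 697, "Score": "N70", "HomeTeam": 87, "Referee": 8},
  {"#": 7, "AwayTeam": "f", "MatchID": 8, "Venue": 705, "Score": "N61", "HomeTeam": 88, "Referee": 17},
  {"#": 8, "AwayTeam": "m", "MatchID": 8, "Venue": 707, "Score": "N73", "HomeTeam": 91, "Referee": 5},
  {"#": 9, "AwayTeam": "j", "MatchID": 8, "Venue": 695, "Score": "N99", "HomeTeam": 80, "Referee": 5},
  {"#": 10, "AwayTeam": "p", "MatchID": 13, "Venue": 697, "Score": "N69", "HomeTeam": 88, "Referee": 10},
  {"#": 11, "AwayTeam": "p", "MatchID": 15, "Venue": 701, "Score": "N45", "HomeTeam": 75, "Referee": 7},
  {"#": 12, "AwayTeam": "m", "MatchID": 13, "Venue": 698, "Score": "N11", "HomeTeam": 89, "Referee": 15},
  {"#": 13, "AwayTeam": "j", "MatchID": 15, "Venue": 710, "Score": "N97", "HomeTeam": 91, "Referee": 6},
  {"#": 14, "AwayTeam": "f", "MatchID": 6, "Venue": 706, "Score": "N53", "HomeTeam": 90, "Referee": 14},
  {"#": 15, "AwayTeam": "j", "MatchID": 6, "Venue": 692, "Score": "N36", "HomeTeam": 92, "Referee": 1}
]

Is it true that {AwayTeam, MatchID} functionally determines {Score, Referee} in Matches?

(AwayTeam=p, MatchID=13): rows 1, 10 → {Score,Referee} = (N69, 10), (N69, 10) ✓
(AwayTeam=d, MatchID=13): row 2 → {Score,Referee} = (N80, 11) ✓
(AwayTeam=f, MatchID=15): row 3 → {Score,Referee} = (N36, 9) ✓
(AwayTeam=f, MatchID=8): rows 4, 7 → {Score,Referee} = (N61, 17), (N61, 17) ✓
(AwayTeam=m, MatchID=13): rows 5, 12 → {Score,Referee} = (N11, 15), (N11, 15) ✓
(AwayTeam=m, MatchID=6): row 6 → {Score,Referee} = (N70, 8) ✓
(AwayTeam=m, MatchID=8): row 8 → {Score,Referee} = (N73, 5) ✓
(AwayTeam=j, MatchID=8): row 9 → {Score,Referee} = (N99, 5) ✓
(AwayTeam=p, MatchID=15): row 11 → {Score,Referee} = (N45, 7) ✓
(AwayTeam=j, MatchID=15): row 13 → {Score,Referee} = (N97, 6) ✓
(AwayTeam=f, MatchID=6): row 14 → {Score,Referee} = (N53, 14) ✓
(AwayTeam=j, MatchID=6): row 15 → {Score,Referee} = (N36, 1) ✓
Every {AwayTeam, MatchID} value is associated with a single {Score, Referee} value, so {AwayTeam, MatchID} -> {Score, Referee} holds.

Yes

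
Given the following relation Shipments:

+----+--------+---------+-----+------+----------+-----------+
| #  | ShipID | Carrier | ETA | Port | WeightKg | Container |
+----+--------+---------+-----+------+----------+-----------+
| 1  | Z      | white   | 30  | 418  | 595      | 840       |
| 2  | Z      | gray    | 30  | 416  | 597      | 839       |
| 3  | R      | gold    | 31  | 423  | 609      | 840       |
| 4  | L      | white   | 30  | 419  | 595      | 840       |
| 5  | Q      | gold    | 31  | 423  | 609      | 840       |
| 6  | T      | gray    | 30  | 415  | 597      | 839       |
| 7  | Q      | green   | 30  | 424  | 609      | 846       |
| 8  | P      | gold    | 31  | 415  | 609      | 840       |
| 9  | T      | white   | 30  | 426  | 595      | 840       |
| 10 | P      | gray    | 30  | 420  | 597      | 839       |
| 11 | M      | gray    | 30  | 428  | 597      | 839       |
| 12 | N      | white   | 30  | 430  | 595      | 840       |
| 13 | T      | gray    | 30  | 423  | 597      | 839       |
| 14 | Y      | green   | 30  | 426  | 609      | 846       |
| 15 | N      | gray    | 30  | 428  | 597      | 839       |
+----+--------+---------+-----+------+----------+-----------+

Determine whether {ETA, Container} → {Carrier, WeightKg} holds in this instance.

Yes

(ETA=30, Container=840): rows 1, 4, 9, 12 → {Carrier,WeightKg} = (white, 595), (white, 595), (white, 595), (white, 595) ✓
(ETA=30, Container=839): rows 2, 6, 10, 11, 13, 15 → {Carrier,WeightKg} = (gray, 597), (gray, 597), (gray, 597), (gray, 597), (gray, 597), (gray, 597) ✓
(ETA=31, Container=840): rows 3, 5, 8 → {Carrier,WeightKg} = (gold, 609), (gold, 609), (gold, 609) ✓
(ETA=30, Container=846): rows 7, 14 → {Carrier,WeightKg} = (green, 609), (green, 609) ✓
Every {ETA, Container} value is associated with a single {Carrier, WeightKg} value, so {ETA, Container} → {Carrier, WeightKg} holds.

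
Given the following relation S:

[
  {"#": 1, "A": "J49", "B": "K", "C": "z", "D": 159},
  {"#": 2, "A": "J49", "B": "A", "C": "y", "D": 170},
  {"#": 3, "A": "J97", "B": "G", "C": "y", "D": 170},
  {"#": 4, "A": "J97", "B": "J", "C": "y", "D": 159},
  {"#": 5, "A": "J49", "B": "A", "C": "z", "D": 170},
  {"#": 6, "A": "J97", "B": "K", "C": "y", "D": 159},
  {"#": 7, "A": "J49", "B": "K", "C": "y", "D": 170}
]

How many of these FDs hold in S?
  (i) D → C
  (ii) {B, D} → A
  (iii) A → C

0

(i) D → C: D=159: rows 1, 4, 6 → C takes values {z, y} — violation; D=170: rows 2, 3, 5, 7 → C takes values {y, z} — violation — fails.
(ii) {B, D} → A: (B=K, D=159): rows 1, 6 → A takes values {J49, J97} — violation — fails.
(iii) A → C: A=J49: rows 1, 2, 5, 7 → C takes values {z, y} — violation — fails.
None of the 3 dependencies hold.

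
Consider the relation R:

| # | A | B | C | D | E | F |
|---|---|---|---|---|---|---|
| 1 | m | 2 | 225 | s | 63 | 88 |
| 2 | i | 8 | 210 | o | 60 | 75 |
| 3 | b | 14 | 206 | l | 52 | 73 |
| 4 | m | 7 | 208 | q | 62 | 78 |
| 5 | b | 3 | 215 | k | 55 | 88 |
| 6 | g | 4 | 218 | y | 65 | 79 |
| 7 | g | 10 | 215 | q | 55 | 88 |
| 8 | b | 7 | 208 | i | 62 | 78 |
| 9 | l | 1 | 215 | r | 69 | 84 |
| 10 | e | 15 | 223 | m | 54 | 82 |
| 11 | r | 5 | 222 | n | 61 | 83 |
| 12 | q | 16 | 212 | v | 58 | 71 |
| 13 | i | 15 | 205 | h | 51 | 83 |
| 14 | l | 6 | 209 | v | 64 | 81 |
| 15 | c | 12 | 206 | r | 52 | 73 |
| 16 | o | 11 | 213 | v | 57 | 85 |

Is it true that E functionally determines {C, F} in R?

E=63: row 1 → {C,F} = (225, 88) ✓
E=60: row 2 → {C,F} = (210, 75) ✓
E=52: rows 3, 15 → {C,F} = (206, 73), (206, 73) ✓
E=62: rows 4, 8 → {C,F} = (208, 78), (208, 78) ✓
E=55: rows 5, 7 → {C,F} = (215, 88), (215, 88) ✓
E=65: row 6 → {C,F} = (218, 79) ✓
E=69: row 9 → {C,F} = (215, 84) ✓
E=54: row 10 → {C,F} = (223, 82) ✓
E=61: row 11 → {C,F} = (222, 83) ✓
E=58: row 12 → {C,F} = (212, 71) ✓
E=51: row 13 → {C,F} = (205, 83) ✓
E=64: row 14 → {C,F} = (209, 81) ✓
E=57: row 16 → {C,F} = (213, 85) ✓
Every E value is associated with a single {C, F} value, so E -> {C, F} holds.

Yes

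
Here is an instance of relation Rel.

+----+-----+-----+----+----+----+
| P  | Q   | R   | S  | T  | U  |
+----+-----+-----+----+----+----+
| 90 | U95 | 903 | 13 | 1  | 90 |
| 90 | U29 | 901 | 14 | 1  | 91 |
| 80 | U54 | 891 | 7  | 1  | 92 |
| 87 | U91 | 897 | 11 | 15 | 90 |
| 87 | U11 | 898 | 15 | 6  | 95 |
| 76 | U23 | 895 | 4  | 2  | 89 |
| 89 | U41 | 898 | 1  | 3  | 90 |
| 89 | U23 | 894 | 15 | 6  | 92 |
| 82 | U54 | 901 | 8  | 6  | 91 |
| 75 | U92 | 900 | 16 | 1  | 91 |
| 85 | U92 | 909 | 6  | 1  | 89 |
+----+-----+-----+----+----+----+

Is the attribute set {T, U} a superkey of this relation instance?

No

Two distinct rows share (T=1, U=91), so {T, U} does not determine every attribute — not a superkey.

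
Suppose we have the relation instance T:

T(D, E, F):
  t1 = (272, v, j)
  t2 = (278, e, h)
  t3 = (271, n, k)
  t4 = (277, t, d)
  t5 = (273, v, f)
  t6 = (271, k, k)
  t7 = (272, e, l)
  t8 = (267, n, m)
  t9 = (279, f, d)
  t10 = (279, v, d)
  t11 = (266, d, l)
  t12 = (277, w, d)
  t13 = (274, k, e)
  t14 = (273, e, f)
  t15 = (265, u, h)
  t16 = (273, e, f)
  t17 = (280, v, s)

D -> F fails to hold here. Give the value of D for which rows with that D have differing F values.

272

D=272: rows 1, 7 → F takes values {j, l} — violation
D=278: row 2 → F = h ✓
D=271: rows 3, 6 → F = k, k ✓
D=277: rows 4, 12 → F = d, d ✓
D=273: rows 5, 14, 16 → F = f, f, f ✓
D=267: row 8 → F = m ✓
D=279: rows 9, 10 → F = d, d ✓
D=266: row 11 → F = l ✓
D=274: row 13 → F = e ✓
D=265: row 15 → F = h ✓
D=280: row 17 → F = s ✓
The only D value with inconsistent F is D=272.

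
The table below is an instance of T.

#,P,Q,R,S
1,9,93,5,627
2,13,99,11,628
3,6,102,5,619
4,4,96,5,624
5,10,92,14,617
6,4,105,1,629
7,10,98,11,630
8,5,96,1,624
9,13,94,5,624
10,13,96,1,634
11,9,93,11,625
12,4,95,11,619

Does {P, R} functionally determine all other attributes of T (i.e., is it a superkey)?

All 12 rows have distinct {P, R} values, so {P, R} → (all attributes) holds and {P, R} is a superkey.

Yes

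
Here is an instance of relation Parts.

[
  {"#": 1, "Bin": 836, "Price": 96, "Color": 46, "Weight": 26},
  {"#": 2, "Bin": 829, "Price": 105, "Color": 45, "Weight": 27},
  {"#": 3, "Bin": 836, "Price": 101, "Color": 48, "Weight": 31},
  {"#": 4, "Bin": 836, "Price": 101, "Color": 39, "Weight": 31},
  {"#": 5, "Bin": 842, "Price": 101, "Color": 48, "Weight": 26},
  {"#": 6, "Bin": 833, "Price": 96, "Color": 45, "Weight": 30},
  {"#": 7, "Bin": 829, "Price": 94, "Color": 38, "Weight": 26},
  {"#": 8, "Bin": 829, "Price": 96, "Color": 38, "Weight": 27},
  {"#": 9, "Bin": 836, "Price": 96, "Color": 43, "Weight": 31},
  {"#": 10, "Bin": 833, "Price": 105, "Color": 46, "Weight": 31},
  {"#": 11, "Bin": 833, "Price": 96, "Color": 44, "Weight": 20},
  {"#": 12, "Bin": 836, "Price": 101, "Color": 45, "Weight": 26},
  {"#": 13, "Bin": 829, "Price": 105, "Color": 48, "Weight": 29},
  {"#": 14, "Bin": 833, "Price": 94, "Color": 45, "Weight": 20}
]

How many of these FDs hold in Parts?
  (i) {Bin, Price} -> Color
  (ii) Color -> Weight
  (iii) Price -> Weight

(i) {Bin, Price} -> Color: (Bin=836, Price=96): rows 1, 9 → Color takes values {46, 43} — violation; (Bin=829, Price=105): rows 2, 13 → Color takes values {45, 48} — violation; (Bin=836, Price=101): rows 3, 4, 12 → Color takes values {48, 39, 45} — violation; (Bin=833, Price=96): rows 6, 11 → Color takes values {45, 44} — violation — fails.
(ii) Color -> Weight: Color=46: rows 1, 10 → Weight takes values {26, 31} — violation; Color=45: rows 2, 6, 12, 14 → Weight takes values {27, 30, 26, 20} — violation; Color=48: rows 3, 5, 13 → Weight takes values {31, 26, 29} — violation; Color=38: rows 7, 8 → Weight takes values {26, 27} — violation — fails.
(iii) Price -> Weight: Price=96: rows 1, 6, 8, 9, 11 → Weight takes values {26, 30, 27, 31, 20} — violation; Price=105: rows 2, 10, 13 → Weight takes values {27, 31, 29} — violation; Price=101: rows 3, 4, 5, 12 → Weight takes values {31, 26} — violation; Price=94: rows 7, 14 → Weight takes values {26, 20} — violation — fails.
None of the 3 dependencies hold.

0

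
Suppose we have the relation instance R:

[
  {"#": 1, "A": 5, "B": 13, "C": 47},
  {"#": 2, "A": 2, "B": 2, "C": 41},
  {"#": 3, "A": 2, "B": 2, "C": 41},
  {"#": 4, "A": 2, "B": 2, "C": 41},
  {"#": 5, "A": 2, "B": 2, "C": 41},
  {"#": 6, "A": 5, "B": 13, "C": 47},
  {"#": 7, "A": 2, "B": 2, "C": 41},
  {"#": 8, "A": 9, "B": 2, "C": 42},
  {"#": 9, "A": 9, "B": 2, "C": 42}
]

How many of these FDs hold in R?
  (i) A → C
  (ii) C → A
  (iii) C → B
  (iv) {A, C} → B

4

(i) A → C: every LHS value maps to a single RHS value — holds.
(ii) C → A: every LHS value maps to a single RHS value — holds.
(iii) C → B: every LHS value maps to a single RHS value — holds.
(iv) {A, C} → B: every LHS value maps to a single RHS value — holds.
4 of the 4 dependencies hold.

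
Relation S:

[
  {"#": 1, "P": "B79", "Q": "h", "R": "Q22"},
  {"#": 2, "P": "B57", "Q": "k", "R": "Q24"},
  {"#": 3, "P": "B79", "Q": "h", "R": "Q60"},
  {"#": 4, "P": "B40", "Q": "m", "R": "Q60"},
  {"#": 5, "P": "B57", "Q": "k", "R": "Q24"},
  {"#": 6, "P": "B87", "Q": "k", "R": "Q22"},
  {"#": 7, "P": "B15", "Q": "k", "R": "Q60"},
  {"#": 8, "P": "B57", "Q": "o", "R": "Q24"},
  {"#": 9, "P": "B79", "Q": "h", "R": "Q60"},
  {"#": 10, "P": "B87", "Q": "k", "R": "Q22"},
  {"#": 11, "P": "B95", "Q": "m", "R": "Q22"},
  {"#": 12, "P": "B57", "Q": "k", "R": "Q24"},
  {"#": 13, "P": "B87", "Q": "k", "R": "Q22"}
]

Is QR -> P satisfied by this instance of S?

(Q=h, R=Q22): row 1 → P = B79 ✓
(Q=k, R=Q24): rows 2, 5, 12 → P = B57, B57, B57 ✓
(Q=h, R=Q60): rows 3, 9 → P = B79, B79 ✓
(Q=m, R=Q60): row 4 → P = B40 ✓
(Q=k, R=Q22): rows 6, 10, 13 → P = B87, B87, B87 ✓
(Q=k, R=Q60): row 7 → P = B15 ✓
(Q=o, R=Q24): row 8 → P = B57 ✓
(Q=m, R=Q22): row 11 → P = B95 ✓
Every QR value is associated with a single P value, so QR -> P holds.

Yes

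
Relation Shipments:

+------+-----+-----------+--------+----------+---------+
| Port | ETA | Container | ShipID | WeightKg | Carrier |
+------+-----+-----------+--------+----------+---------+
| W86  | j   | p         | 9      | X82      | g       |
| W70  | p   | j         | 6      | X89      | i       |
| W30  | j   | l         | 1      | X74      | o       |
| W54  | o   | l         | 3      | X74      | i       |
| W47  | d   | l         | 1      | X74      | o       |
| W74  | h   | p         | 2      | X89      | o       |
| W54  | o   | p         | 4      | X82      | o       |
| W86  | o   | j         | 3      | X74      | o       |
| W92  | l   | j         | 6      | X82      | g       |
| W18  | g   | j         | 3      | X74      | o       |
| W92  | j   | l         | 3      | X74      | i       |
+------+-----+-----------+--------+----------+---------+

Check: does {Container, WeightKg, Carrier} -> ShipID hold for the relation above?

Yes

(Container=p, WeightKg=X82, Carrier=g): 1 row → ShipID = 9 ✓
(Container=j, WeightKg=X89, Carrier=i): 1 row → ShipID = 6 ✓
(Container=l, WeightKg=X74, Carrier=o): 2 rows → ShipID = 1, 1 ✓
(Container=l, WeightKg=X74, Carrier=i): 2 rows → ShipID = 3, 3 ✓
(Container=p, WeightKg=X89, Carrier=o): 1 row → ShipID = 2 ✓
(Container=p, WeightKg=X82, Carrier=o): 1 row → ShipID = 4 ✓
(Container=j, WeightKg=X74, Carrier=o): 2 rows → ShipID = 3, 3 ✓
(Container=j, WeightKg=X82, Carrier=g): 1 row → ShipID = 6 ✓
Every {Container, WeightKg, Carrier} value is associated with a single ShipID value, so {Container, WeightKg, Carrier} -> ShipID holds.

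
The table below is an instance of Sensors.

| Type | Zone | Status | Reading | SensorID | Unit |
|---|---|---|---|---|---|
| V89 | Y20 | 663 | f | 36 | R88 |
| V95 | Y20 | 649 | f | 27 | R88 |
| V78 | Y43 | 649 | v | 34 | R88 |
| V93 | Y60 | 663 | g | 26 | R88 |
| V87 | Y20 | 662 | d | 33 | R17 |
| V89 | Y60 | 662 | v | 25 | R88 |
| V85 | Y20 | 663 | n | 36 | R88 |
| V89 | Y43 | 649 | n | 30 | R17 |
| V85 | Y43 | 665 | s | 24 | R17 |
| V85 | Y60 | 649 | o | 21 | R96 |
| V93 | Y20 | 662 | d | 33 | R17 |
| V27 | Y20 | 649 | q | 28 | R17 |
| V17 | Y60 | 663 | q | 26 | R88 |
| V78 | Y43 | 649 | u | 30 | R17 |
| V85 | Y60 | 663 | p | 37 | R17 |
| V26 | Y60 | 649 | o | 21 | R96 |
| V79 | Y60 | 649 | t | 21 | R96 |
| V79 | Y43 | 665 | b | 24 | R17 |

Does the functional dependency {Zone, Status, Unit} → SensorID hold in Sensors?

Yes

(Zone=Y20, Status=663, Unit=R88): 2 rows → SensorID = 36, 36 ✓
(Zone=Y20, Status=649, Unit=R88): 1 row → SensorID = 27 ✓
(Zone=Y43, Status=649, Unit=R88): 1 row → SensorID = 34 ✓
(Zone=Y60, Status=663, Unit=R88): 2 rows → SensorID = 26, 26 ✓
(Zone=Y20, Status=662, Unit=R17): 2 rows → SensorID = 33, 33 ✓
(Zone=Y60, Status=662, Unit=R88): 1 row → SensorID = 25 ✓
(Zone=Y43, Status=649, Unit=R17): 2 rows → SensorID = 30, 30 ✓
(Zone=Y43, Status=665, Unit=R17): 2 rows → SensorID = 24, 24 ✓
(Zone=Y60, Status=649, Unit=R96): 3 rows → SensorID = 21, 21, 21 ✓
(Zone=Y20, Status=649, Unit=R17): 1 row → SensorID = 28 ✓
(Zone=Y60, Status=663, Unit=R17): 1 row → SensorID = 37 ✓
Every {Zone, Status, Unit} value is associated with a single SensorID value, so {Zone, Status, Unit} → SensorID holds.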